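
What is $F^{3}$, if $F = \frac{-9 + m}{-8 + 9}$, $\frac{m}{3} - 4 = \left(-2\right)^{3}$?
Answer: $-9261$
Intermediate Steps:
$m = -12$ ($m = 12 + 3 \left(-2\right)^{3} = 12 + 3 \left(-8\right) = 12 - 24 = -12$)
$F = -21$ ($F = \frac{-9 - 12}{-8 + 9} = - \frac{21}{1} = \left(-21\right) 1 = -21$)
$F^{3} = \left(-21\right)^{3} = -9261$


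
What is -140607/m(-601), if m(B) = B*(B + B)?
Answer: -140607/722402 ≈ -0.19464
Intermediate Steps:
m(B) = 2*B² (m(B) = B*(2*B) = 2*B²)
-140607/m(-601) = -140607/(2*(-601)²) = -140607/(2*361201) = -140607/722402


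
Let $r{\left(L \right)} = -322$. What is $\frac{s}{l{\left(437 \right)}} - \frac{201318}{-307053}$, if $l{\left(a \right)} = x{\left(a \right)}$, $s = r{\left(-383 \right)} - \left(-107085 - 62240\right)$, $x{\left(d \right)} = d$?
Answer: $\frac{17326951375}{44727387} \approx 387.39$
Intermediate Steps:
$s = 169003$ ($s = -322 - \left(-107085 - 62240\right) = -322 - -169325 = -322 + 169325 = 169003$)
$l{\left(a \right)} = a$
$\frac{s}{l{\left(437 \right)}} - \frac{201318}{-307053} = \frac{169003}{437} - \frac{201318}{-307053} = 169003 \cdot \frac{1}{437} - - \frac{67106}{102351} = \frac{169003}{437} + \frac{67106}{102351} = \frac{17326951375}{44727387}$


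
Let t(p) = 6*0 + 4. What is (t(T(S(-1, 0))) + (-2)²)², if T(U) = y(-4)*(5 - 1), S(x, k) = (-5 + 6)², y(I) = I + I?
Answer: 64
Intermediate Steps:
y(I) = 2*I
S(x, k) = 1 (S(x, k) = 1² = 1)
T(U) = -32 (T(U) = (2*(-4))*(5 - 1) = -8*4 = -32)
t(p) = 4 (t(p) = 0 + 4 = 4)
(t(T(S(-1, 0))) + (-2)²)² = (4 + (-2)²)² = (4 + 4)² = 8² = 64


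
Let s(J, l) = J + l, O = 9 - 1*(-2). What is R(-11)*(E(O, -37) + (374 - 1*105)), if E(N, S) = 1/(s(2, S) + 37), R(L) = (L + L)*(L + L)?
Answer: 130438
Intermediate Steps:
O = 11 (O = 9 + 2 = 11)
R(L) = 4*L² (R(L) = (2*L)*(2*L) = 4*L²)
E(N, S) = 1/(39 + S) (E(N, S) = 1/((2 + S) + 37) = 1/(39 + S))
R(-11)*(E(O, -37) + (374 - 1*105)) = (4*(-11)²)*(1/(39 - 37) + (374 - 1*105)) = (4*121)*(1/2 + (374 - 105)) = 484*(½ + 269) = 484*(539/2) = 130438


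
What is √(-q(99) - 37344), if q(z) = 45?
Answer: 11*I*√309 ≈ 193.36*I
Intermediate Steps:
√(-q(99) - 37344) = √(-1*45 - 37344) = √(-45 - 37344) = √(-37389) = 11*I*√309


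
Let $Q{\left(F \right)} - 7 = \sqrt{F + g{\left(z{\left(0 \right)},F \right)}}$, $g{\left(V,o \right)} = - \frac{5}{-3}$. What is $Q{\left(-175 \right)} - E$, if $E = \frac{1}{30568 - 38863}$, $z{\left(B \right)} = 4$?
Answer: $\frac{58066}{8295} + \frac{2 i \sqrt{390}}{3} \approx 7.0001 + 13.166 i$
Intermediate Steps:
$g{\left(V,o \right)} = \frac{5}{3}$ ($g{\left(V,o \right)} = \left(-5\right) \left(- \frac{1}{3}\right) = \frac{5}{3}$)
$Q{\left(F \right)} = 7 + \sqrt{\frac{5}{3} + F}$ ($Q{\left(F \right)} = 7 + \sqrt{F + \frac{5}{3}} = 7 + \sqrt{\frac{5}{3} + F}$)
$E = - \frac{1}{8295}$ ($E = \frac{1}{-8295} = - \frac{1}{8295} \approx -0.00012055$)
$Q{\left(-175 \right)} - E = \left(7 + \frac{\sqrt{15 + 9 \left(-175\right)}}{3}\right) - - \frac{1}{8295} = \left(7 + \frac{\sqrt{15 - 1575}}{3}\right) + \frac{1}{8295} = \left(7 + \frac{\sqrt{-1560}}{3}\right) + \frac{1}{8295} = \left(7 + \frac{2 i \sqrt{390}}{3}\right) + \frac{1}{8295} = \frac{58066}{8295} + \frac{2 i \sqrt{390}}{3}$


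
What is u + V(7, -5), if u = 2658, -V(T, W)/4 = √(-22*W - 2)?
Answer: 2658 - 24*√3 ≈ 2616.4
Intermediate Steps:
V(T, W) = -4*√(-2 - 22*W) (V(T, W) = -4*√(-22*W - 2) = -4*√(-2 - 22*W))
u + V(7, -5) = 2658 - 4*√(-2 - 22*(-5)) = 2658 - 4*√(-2 + 110) = 2658 - 24*√3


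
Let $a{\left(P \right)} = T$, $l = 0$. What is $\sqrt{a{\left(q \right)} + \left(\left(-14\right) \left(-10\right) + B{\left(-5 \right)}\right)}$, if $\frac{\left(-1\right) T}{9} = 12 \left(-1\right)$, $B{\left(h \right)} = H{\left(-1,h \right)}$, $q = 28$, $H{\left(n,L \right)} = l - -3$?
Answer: $\sqrt{251} \approx 15.843$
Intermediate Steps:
$H{\left(n,L \right)} = 3$ ($H{\left(n,L \right)} = 0 - -3 = 0 + 3 = 3$)
$B{\left(h \right)} = 3$
$T = 108$ ($T = - 9 \cdot 12 \left(-1\right) = \left(-9\right) \left(-12\right) = 108$)
$a{\left(P \right)} = 108$
$\sqrt{a{\left(q \right)} + \left(\left(-14\right) \left(-10\right) + B{\left(-5 \right)}\right)} = \sqrt{108 + \left(\left(-14\right) \left(-10\right) + 3\right)} = \sqrt{108 + \left(140 + 3\right)} = \sqrt{108 + 143} = \sqrt{251}$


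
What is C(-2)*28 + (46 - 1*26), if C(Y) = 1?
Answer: 48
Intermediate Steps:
C(-2)*28 + (46 - 1*26) = 1*28 + (46 - 1*26) = 28 + (46 - 26) = 28 + 20 = 48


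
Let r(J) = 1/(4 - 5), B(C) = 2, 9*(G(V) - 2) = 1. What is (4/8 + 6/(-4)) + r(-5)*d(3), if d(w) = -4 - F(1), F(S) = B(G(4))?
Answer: 5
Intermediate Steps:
G(V) = 19/9 (G(V) = 2 + (⅑)*1 = 2 + ⅑ = 19/9)
F(S) = 2
r(J) = -1 (r(J) = 1/(-1) = -1)
d(w) = -6 (d(w) = -4 - 1*2 = -4 - 2 = -6)
(4/8 + 6/(-4)) + r(-5)*d(3) = (4/8 + 6/(-4)) - 1*(-6) = (4*(⅛) + 6*(-¼)) + 6 = (½ - 3/2) + 6 = -1 + 6 = 5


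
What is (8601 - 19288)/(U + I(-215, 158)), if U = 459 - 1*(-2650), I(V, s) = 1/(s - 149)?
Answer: -96183/27982 ≈ -3.4373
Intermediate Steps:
I(V, s) = 1/(-149 + s)
U = 3109 (U = 459 + 2650 = 3109)
(8601 - 19288)/(U + I(-215, 158)) = (8601 - 19288)/(3109 + 1/(-149 + 158)) = -10687/(3109 + 1/9) = -10687/(3109 + ⅑) = -10687/27982/9 = -10687*9/27982 = -96183/27982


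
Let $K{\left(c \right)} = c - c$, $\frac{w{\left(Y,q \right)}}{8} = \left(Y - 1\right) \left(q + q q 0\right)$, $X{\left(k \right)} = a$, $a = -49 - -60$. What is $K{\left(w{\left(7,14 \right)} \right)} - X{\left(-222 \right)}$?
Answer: $-11$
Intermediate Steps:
$a = 11$ ($a = -49 + 60 = 11$)
$X{\left(k \right)} = 11$
$w{\left(Y,q \right)} = 8 q \left(-1 + Y\right)$ ($w{\left(Y,q \right)} = 8 \left(Y - 1\right) \left(q + q q 0\right) = 8 \left(-1 + Y\right) \left(q + q^{2} \cdot 0\right) = 8 \left(-1 + Y\right) \left(q + 0\right) = 8 \left(-1 + Y\right) q = 8 q \left(-1 + Y\right)$)
$K{\left(c \right)} = 0$
$K{\left(w{\left(7,14 \right)} \right)} - X{\left(-222 \right)} = 0 - 11 = -11$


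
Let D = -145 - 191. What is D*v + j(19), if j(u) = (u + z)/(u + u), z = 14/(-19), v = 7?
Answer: -1697797/722 ≈ -2351.5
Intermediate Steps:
D = -336
z = -14/19 (z = 14*(-1/19) = -14/19 ≈ -0.73684)
j(u) = (-14/19 + u)/(2*u) (j(u) = (u - 14/19)/(u + u) = (-14/19 + u)/((2*u)) = (-14/19 + u)*(1/(2*u)) = (-14/19 + u)/(2*u))
D*v + j(19) = -336*7 + (1/38)*(-14 + 19*19)/19 = -2352 + (1/38)*(1/19)*(-14 + 361) = -2352 + (1/38)*(1/19)*347 = -2352 + 347/722 = -1697797/722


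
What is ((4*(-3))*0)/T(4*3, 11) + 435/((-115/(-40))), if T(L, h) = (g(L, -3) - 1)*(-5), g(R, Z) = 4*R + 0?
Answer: 3480/23 ≈ 151.30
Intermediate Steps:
g(R, Z) = 4*R
T(L, h) = 5 - 20*L (T(L, h) = (4*L - 1)*(-5) = (-1 + 4*L)*(-5) = 5 - 20*L)
((4*(-3))*0)/T(4*3, 11) + 435/((-115/(-40))) = ((4*(-3))*0)/(5 - 80*3) + 435/((-115/(-40))) = (-12*0)/(5 - 20*12) + 435/((-115*(-1/40))) = 0/(5 - 240) + 435/(23/8) = 0/(-235) + 435*(8/23) = 0*(-1/235) + 3480/23 = 0 + 3480/23 = 3480/23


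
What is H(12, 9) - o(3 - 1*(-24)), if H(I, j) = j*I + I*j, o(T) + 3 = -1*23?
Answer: 242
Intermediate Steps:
o(T) = -26 (o(T) = -3 - 1*23 = -3 - 23 = -26)
H(I, j) = 2*I*j (H(I, j) = I*j + I*j = 2*I*j)
H(12, 9) - o(3 - 1*(-24)) = 2*12*9 - 1*(-26) = 216 + 26 = 242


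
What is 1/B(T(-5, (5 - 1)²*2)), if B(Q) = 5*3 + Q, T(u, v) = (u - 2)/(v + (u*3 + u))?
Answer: 12/173 ≈ 0.069364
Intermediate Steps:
T(u, v) = (-2 + u)/(v + 4*u) (T(u, v) = (-2 + u)/(v + (3*u + u)) = (-2 + u)/(v + 4*u))
B(Q) = 15 + Q
1/B(T(-5, (5 - 1)²*2)) = 1/(15 + (-2 - 5)/((5 - 1)²*2 + 4*(-5))) = 1/(15 - 7/(4²*2 - 20)) = 1/(15 - 7/(16*2 - 20)) = 1/(15 - 7/(32 - 20)) = 1/(15 - 7/12) = 1/(173/12) = 12/173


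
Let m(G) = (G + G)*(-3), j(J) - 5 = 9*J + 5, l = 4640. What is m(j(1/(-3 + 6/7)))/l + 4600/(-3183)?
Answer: -1849549/1273200 ≈ -1.4527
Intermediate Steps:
j(J) = 10 + 9*J (j(J) = 5 + (9*J + 5) = 5 + (5 + 9*J) = 10 + 9*J)
m(G) = -6*G (m(G) = (2*G)*(-3) = -6*G)
m(j(1/(-3 + 6/7)))/l + 4600/(-3183) = -6*(10 + 9/(-3 + 6/7))/4640 + 4600/(-3183) = -6*(10 + 9/(-3 + 6*(⅐)))*(1/4640) + 4600*(-1/3183) = -6*(10 + 9/(-3 + 6/7))*(1/4640) - 4600/3183 = -6*(10 + 9/(-15/7))*(1/4640) - 4600/3183 = -6*(10 + 9*(-7/15))*(1/4640) - 4600/3183 = -6*(10 - 21/5)*(1/4640) - 4600/3183 = -6*29/5*(1/4640) - 4600/3183 = -174/5*1/4640 - 4600/3183 = -3/400 - 4600/3183 = -1849549/1273200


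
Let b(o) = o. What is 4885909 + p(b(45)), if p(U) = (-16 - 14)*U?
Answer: 4884559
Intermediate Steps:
p(U) = -30*U
4885909 + p(b(45)) = 4885909 - 30*45 = 4885909 - 1350 = 4884559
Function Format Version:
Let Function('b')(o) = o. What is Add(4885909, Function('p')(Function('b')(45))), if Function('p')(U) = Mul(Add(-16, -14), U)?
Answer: 4884559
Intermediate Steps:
Function('p')(U) = Mul(-30, U)
Add(4885909, Function('p')(Function('b')(45))) = Add(4885909, Mul(-30, 45)) = Add(4885909, -1350) = 4884559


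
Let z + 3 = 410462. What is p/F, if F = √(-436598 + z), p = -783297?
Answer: 261099*I*√26139/8713 ≈ 4844.9*I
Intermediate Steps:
z = 410459 (z = -3 + 410462 = 410459)
F = I*√26139 (F = √(-436598 + 410459) = √(-26139) = I*√26139 ≈ 161.68*I)
p/F = -783297*(-I*√26139/26139) = -(-261099)*I*√26139/8713 = 261099*I*√26139/8713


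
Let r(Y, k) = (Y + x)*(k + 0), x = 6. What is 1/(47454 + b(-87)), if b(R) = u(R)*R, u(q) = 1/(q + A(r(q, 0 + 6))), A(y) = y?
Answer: 191/9063743 ≈ 2.1073e-5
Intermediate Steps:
r(Y, k) = k*(6 + Y) (r(Y, k) = (Y + 6)*(k + 0) = (6 + Y)*k = k*(6 + Y))
u(q) = 1/(36 + 7*q) (u(q) = 1/(q + (0 + 6)*(6 + q)) = 1/(q + 6*(6 + q)) = 1/(q + (36 + 6*q)) = 1/(36 + 7*q))
b(R) = R/(36 + 7*R)
1/(47454 + b(-87)) = 1/(47454 - 87/(36 + 7*(-87))) = 1/(47454 - 87/(36 - 609)) = 1/(47454 - 87/(-573)) = 1/(47454 - 87*(-1/573)) = 1/(47454 + 29/191) = 1/(9063743/191) = 191/9063743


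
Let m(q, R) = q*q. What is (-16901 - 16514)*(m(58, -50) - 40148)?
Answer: 1229137360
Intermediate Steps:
m(q, R) = q²
(-16901 - 16514)*(m(58, -50) - 40148) = (-16901 - 16514)*(58² - 40148) = -33415*(3364 - 40148) = -33415*(-36784) = 1229137360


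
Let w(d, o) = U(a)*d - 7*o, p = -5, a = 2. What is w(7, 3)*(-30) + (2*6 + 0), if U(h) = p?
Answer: 1692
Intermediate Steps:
U(h) = -5
w(d, o) = -7*o - 5*d (w(d, o) = -5*d - 7*o = -7*o - 5*d)
w(7, 3)*(-30) + (2*6 + 0) = (-7*3 - 5*7)*(-30) + (2*6 + 0) = (-21 - 35)*(-30) + (12 + 0) = -56*(-30) + 12 = 1680 + 12 = 1692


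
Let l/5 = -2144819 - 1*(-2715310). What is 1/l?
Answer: 1/2852455 ≈ 3.5058e-7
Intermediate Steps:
l = 2852455 (l = 5*(-2144819 - 1*(-2715310)) = 5*(-2144819 + 2715310) = 5*570491 = 2852455)
1/l = 1/2852455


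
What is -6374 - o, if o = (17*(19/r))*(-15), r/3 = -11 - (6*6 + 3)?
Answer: -64063/10 ≈ -6406.3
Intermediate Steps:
r = -150 (r = 3*(-11 - (6*6 + 3)) = 3*(-11 - (36 + 3)) = 3*(-11 - 1*39) = 3*(-11 - 39) = 3*(-50) = -150)
o = 323/10 (o = (17*(19/(-150)))*(-15) = (17*(19*(-1/150)))*(-15) = (17*(-19/150))*(-15) = -323/150*(-15) = 323/10 ≈ 32.300)
-6374 - o = -6374 - 1*323/10 = -6374 - 323/10 = -64063/10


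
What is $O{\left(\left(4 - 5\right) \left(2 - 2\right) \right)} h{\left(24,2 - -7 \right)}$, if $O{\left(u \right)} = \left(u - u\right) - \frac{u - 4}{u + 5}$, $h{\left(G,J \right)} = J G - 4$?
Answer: $\frac{848}{5} \approx 169.6$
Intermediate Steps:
$h{\left(G,J \right)} = -4 + G J$ ($h{\left(G,J \right)} = G J - 4 = -4 + G J$)
$O{\left(u \right)} = - \frac{-4 + u}{5 + u}$ ($O{\left(u \right)} = 0 - \frac{-4 + u}{5 + u} = - \frac{-4 + u}{5 + u}$)
$O{\left(\left(4 - 5\right) \left(2 - 2\right) \right)} h{\left(24,2 - -7 \right)} = \frac{4 - \left(4 - 5\right) \left(2 - 2\right)}{5 + \left(4 - 5\right) \left(2 - 2\right)} \left(-4 + 24 \left(2 - -7\right)\right) = \frac{4 - \left(-1\right) 0}{5 - 0} \left(-4 + 24 \left(2 + 7\right)\right) = \frac{4 - 0}{5 + 0} \left(-4 + 24 \cdot 9\right) = \frac{4 + 0}{5} \left(-4 + 216\right) = \frac{1}{5} \cdot 4 \cdot 212 = \frac{4}{5} \cdot 212 = \frac{848}{5}$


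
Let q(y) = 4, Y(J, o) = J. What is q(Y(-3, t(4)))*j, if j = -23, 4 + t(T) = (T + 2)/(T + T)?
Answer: -92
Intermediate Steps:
t(T) = -4 + (2 + T)/(2*T) (t(T) = -4 + (T + 2)/(T + T) = -4 + (2 + T)/((2*T)) = -4 + (2 + T)*(1/(2*T)) = -4 + (2 + T)/(2*T))
q(Y(-3, t(4)))*j = 4*(-23) = -92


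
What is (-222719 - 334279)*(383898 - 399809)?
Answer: 8862395178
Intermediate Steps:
(-222719 - 334279)*(383898 - 399809) = -556998*(-15911) = 8862395178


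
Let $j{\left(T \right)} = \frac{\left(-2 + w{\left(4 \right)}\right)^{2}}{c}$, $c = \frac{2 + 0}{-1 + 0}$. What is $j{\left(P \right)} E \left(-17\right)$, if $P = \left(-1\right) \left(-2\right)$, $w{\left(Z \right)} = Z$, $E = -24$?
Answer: $-816$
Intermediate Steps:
$P = 2$
$c = -2$ ($c = \frac{2}{-1} = 2 \left(-1\right) = -2$)
$j{\left(T \right)} = -2$ ($j{\left(T \right)} = \frac{\left(-2 + 4\right)^{2}}{-2} = 2^{2} \left(- \frac{1}{2}\right) = 4 \left(- \frac{1}{2}\right) = -2$)
$j{\left(P \right)} E \left(-17\right) = \left(-2\right) \left(-24\right) \left(-17\right) = 48 \left(-17\right) = -816$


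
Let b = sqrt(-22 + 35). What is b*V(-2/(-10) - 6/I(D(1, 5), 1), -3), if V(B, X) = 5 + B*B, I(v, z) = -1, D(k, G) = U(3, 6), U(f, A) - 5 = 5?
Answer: 1086*sqrt(13)/25 ≈ 156.63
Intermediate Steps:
U(f, A) = 10 (U(f, A) = 5 + 5 = 10)
D(k, G) = 10
V(B, X) = 5 + B**2
b = sqrt(13) ≈ 3.6056
b*V(-2/(-10) - 6/I(D(1, 5), 1), -3) = sqrt(13)*(5 + (-2/(-10) - 6/(-1))**2) = sqrt(13)*(5 + (-2*(-1/10) - 6*(-1))**2) = sqrt(13)*(5 + (1/5 + 6)**2) = sqrt(13)*(5 + (31/5)**2) = sqrt(13)*(5 + 961/25) = sqrt(13)*(1086/25) = 1086*sqrt(13)/25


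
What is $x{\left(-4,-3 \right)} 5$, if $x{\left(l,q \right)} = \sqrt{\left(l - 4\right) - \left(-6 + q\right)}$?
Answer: $5$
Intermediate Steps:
$x{\left(l,q \right)} = \sqrt{2 + l - q}$ ($x{\left(l,q \right)} = \sqrt{\left(l - 4\right) - \left(-6 + q\right)} = \sqrt{\left(-4 + l\right) - \left(-6 + q\right)} = \sqrt{2 + l - q}$)
$x{\left(-4,-3 \right)} 5 = \sqrt{2 - 4 - -3} \cdot 5 = \sqrt{2 - 4 + 3} \cdot 5 = \sqrt{1} \cdot 5 = 1 \cdot 5 = 5$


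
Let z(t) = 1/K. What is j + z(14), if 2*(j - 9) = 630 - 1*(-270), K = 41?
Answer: 18820/41 ≈ 459.02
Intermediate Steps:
z(t) = 1/41
j = 459 (j = 9 + (630 - 1*(-270))/2 = 9 + (630 + 270)/2 = 9 + (½)*900 = 9 + 450 = 459)
j + z(14) = 459 + 1/41 = 18820/41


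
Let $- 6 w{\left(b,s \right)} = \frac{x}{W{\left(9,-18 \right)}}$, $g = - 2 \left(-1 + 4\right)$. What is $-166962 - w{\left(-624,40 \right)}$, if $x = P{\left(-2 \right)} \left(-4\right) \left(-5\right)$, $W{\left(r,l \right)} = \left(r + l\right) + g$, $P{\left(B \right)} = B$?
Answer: $- \frac{1502654}{9} \approx -1.6696 \cdot 10^{5}$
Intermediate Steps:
$g = -6$ ($g = \left(-2\right) 3 = -6$)
$W{\left(r,l \right)} = -6 + l + r$ ($W{\left(r,l \right)} = \left(r + l\right) - 6 = \left(l + r\right) - 6 = -6 + l + r$)
$x = -40$ ($x = \left(-2\right) \left(-4\right) \left(-5\right) = 8 \left(-5\right) = -40$)
$w{\left(b,s \right)} = - \frac{4}{9}$ ($w{\left(b,s \right)} = - \frac{\left(-40\right) \frac{1}{-6 - 18 + 9}}{6} = - \frac{\left(-40\right) \frac{1}{-15}}{6} = - \frac{\left(-40\right) \left(- \frac{1}{15}\right)}{6} = \left(- \frac{1}{6}\right) \frac{8}{3} = - \frac{4}{9}$)
$-166962 - w{\left(-624,40 \right)} = -166962 - - \frac{4}{9} = -166962 + \frac{4}{9} = - \frac{1502654}{9}$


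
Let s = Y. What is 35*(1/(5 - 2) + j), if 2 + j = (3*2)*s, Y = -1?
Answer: -805/3 ≈ -268.33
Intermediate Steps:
s = -1
j = -8 (j = -2 + (3*2)*(-1) = -2 + 6*(-1) = -2 - 6 = -8)
35*(1/(5 - 2) + j) = 35*(1/(5 - 2) - 8) = 35*(1/3 - 8) = 35*(-23/3) = -805/3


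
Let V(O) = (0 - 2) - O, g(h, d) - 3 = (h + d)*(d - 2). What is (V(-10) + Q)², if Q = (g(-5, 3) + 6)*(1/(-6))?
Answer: 1681/36 ≈ 46.694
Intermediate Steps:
g(h, d) = 3 + (-2 + d)*(d + h) (g(h, d) = 3 + (h + d)*(d - 2) = 3 + (d + h)*(-2 + d) = 3 + (-2 + d)*(d + h))
Q = -7/6 (Q = ((3 + 3² - 2*3 - 2*(-5) + 3*(-5)) + 6)*(1/(-6)) = ((3 + 9 - 6 + 10 - 15) + 6)*(1*(-⅙)) = (1 + 6)*(-⅙) = 7*(-⅙) = -7/6 ≈ -1.1667)
V(O) = -2 - O
(V(-10) + Q)² = ((-2 - 1*(-10)) - 7/6)² = ((-2 + 10) - 7/6)² = (8 - 7/6)² = (41/6)² = 1681/36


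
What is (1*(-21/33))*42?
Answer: -294/11 ≈ -26.727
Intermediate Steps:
(1*(-21/33))*42 = (1*(-21*1/33))*42 = (1*(-7/11))*42 = -7/11*42 = -294/11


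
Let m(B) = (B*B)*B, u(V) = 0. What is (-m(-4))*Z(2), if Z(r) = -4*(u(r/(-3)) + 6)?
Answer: -1536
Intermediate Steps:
Z(r) = -24 (Z(r) = -4*(0 + 6) = -4*6 = -24)
m(B) = B**3 (m(B) = B**2*B = B**3)
(-m(-4))*Z(2) = -1*(-4)**3*(-24) = -1*(-64)*(-24) = 64*(-24) = -1536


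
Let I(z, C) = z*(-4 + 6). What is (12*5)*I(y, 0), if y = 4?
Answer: 480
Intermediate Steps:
I(z, C) = 2*z (I(z, C) = z*2 = 2*z)
(12*5)*I(y, 0) = (12*5)*(2*4) = 60*8 = 480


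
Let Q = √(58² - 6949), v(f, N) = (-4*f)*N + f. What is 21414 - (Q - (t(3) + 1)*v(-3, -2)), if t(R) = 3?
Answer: 21306 - I*√3585 ≈ 21306.0 - 59.875*I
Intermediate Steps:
v(f, N) = f - 4*N*f (v(f, N) = -4*N*f + f = f - 4*N*f)
Q = I*√3585 (Q = √(3364 - 6949) = √(-3585) = I*√3585 ≈ 59.875*I)
21414 - (Q - (t(3) + 1)*v(-3, -2)) = 21414 - (I*√3585 - (3 + 1)*(-3*(1 - 4*(-2)))) = 21414 - (I*√3585 - 4*(-3*(1 + 8))) = 21414 - (I*√3585 - 4*(-3*9)) = 21414 - (I*√3585 - 4*(-27)) = 21414 - (I*√3585 - 1*(-108)) = 21414 - (I*√3585 + 108) = 21414 - (108 + I*√3585) = 21414 + (-108 - I*√3585) = 21306 - I*√3585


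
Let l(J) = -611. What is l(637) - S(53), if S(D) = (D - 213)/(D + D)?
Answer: -32303/53 ≈ -609.49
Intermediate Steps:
S(D) = (-213 + D)/(2*D) (S(D) = (-213 + D)/((2*D)) = (-213 + D)*(1/(2*D)) = (-213 + D)/(2*D))
l(637) - S(53) = -611 - (-213 + 53)/(2*53) = -611 - (-160)/(2*53) = -611 - 1*(-80/53) = -611 + 80/53 = -32303/53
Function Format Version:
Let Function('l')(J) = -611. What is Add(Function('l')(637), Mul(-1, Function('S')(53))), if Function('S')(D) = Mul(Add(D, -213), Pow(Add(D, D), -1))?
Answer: Rational(-32303, 53) ≈ -609.49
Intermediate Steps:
Function('S')(D) = Mul(Rational(1, 2), Pow(D, -1), Add(-213, D)) (Function('S')(D) = Mul(Add(-213, D), Pow(Mul(2, D), -1)) = Mul(Add(-213, D), Mul(Rational(1, 2), Pow(D, -1))) = Mul(Rational(1, 2), Pow(D, -1), Add(-213, D)))
Add(Function('l')(637), Mul(-1, Function('S')(53))) = Add(-611, Mul(-1, Mul(Rational(1, 2), Pow(53, -1), Add(-213, 53)))) = Add(-611, Mul(-1, Mul(Rational(1, 2), Rational(1, 53), -160))) = Add(-611, Mul(-1, Rational(-80, 53))) = Add(-611, Rational(80, 53)) = Rational(-32303, 53)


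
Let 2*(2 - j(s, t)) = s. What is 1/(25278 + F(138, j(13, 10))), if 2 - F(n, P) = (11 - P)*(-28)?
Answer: 1/25714 ≈ 3.8889e-5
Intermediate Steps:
j(s, t) = 2 - s/2
F(n, P) = 310 - 28*P (F(n, P) = 2 - (11 - P)*(-28) = 2 - (-308 + 28*P) = 2 + (308 - 28*P) = 310 - 28*P)
1/(25278 + F(138, j(13, 10))) = 1/(25278 + (310 - 28*(2 - ½*13))) = 1/(25278 + (310 - 28*(2 - 13/2))) = 1/(25278 + (310 - 28*(-9/2))) = 1/(25278 + (310 + 126)) = 1/(25278 + 436) = 1/25714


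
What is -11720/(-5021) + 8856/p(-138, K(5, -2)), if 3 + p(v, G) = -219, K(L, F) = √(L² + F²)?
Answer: -6977356/185777 ≈ -37.558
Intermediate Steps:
K(L, F) = √(F² + L²)
p(v, G) = -222 (p(v, G) = -3 - 219 = -222)
-11720/(-5021) + 8856/p(-138, K(5, -2)) = -11720/(-5021) + 8856/(-222) = -11720*(-1/5021) + 8856*(-1/222) = 11720/5021 - 1476/37 = -6977356/185777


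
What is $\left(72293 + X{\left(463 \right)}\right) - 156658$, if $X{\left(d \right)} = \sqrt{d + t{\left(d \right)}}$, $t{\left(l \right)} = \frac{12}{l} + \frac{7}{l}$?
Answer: $-84365 + \frac{2 \sqrt{24815411}}{463} \approx -84344.0$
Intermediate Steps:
$t{\left(l \right)} = \frac{19}{l}$
$X{\left(d \right)} = \sqrt{d + \frac{19}{d}}$
$\left(72293 + X{\left(463 \right)}\right) - 156658 = \left(72293 + \sqrt{463 + \frac{19}{463}}\right) - 156658 = \left(72293 + \sqrt{\frac{214388}{463}}\right) - 156658 = \left(72293 + \frac{2 \sqrt{24815411}}{463}\right) - 156658 = -84365 + \frac{2 \sqrt{24815411}}{463}$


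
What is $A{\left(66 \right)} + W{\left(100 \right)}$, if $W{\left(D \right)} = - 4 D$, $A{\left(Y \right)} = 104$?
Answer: $-296$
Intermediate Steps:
$A{\left(66 \right)} + W{\left(100 \right)} = 104 - 400 = -296$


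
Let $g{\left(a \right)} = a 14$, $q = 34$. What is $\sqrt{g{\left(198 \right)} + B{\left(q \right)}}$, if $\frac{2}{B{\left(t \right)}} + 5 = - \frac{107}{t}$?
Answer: $\frac{4 \sqrt{13292122}}{277} \approx 52.647$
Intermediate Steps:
$B{\left(t \right)} = \frac{2}{-5 - \frac{107}{t}}$
$g{\left(a \right)} = 14 a$
$\sqrt{g{\left(198 \right)} + B{\left(q \right)}} = \sqrt{14 \cdot 198 - \frac{68}{107 + 5 \cdot 34}} = \sqrt{2772 - \frac{68}{107 + 170}} = \sqrt{2772 - \frac{68}{277}} = \sqrt{\frac{767776}{277}} = \frac{4 \sqrt{13292122}}{277}$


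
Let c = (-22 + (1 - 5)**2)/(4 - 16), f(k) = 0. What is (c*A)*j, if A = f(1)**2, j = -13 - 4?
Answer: 0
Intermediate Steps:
c = 1/2 (c = (-22 + (-4)**2)/(-12) = (-22 + 16)*(-1/12) = -6*(-1/12) = 1/2 ≈ 0.50000)
j = -17
A = 0 (A = 0**2 = 0)
(c*A)*j = ((1/2)*0)*(-17) = 0*(-17) = 0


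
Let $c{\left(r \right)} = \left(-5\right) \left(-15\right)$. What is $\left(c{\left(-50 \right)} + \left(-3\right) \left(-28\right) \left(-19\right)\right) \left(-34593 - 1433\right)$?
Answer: $54795546$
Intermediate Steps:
$c{\left(r \right)} = 75$
$\left(c{\left(-50 \right)} + \left(-3\right) \left(-28\right) \left(-19\right)\right) \left(-34593 - 1433\right) = \left(75 + \left(-3\right) \left(-28\right) \left(-19\right)\right) \left(-34593 - 1433\right) = \left(75 + 84 \left(-19\right)\right) \left(-36026\right) = \left(75 - 1596\right) \left(-36026\right) = \left(-1521\right) \left(-36026\right) = 54795546$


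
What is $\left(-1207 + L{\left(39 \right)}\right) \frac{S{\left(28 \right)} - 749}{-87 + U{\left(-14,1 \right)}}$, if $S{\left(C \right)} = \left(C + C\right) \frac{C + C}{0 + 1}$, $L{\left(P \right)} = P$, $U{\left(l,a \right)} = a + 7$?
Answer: $\frac{2788016}{79} \approx 35291.0$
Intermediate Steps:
$U{\left(l,a \right)} = 7 + a$
$S{\left(C \right)} = 4 C^{2}$ ($S{\left(C \right)} = 2 C \frac{2 C}{1} = 2 C 2 C 1 = 2 C 2 C = 4 C^{2}$)
$\left(-1207 + L{\left(39 \right)}\right) \frac{S{\left(28 \right)} - 749}{-87 + U{\left(-14,1 \right)}} = \left(-1207 + 39\right) \frac{4 \cdot 28^{2} - 749}{-87 + \left(7 + 1\right)} = - 1168 \frac{4 \cdot 784 - 749}{-87 + 8} = - 1168 \frac{3136 - 749}{-79} = - 1168 \cdot 2387 \left(- \frac{1}{79}\right) = \left(-1168\right) \left(- \frac{2387}{79}\right) = \frac{2788016}{79}$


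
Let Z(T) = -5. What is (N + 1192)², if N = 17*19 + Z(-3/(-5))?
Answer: 2280100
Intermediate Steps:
N = 318 (N = 17*19 - 5 = 323 - 5 = 318)
(N + 1192)² = (318 + 1192)² = 1510² = 2280100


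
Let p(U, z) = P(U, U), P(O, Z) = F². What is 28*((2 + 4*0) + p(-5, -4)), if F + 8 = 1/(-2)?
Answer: 2079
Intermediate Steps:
F = -17/2 (F = -8 + 1/(-2) = -8 - ½ = -17/2 ≈ -8.5000)
P(O, Z) = 289/4 (P(O, Z) = (-17/2)² = 289/4)
p(U, z) = 289/4
28*((2 + 4*0) + p(-5, -4)) = 28*((2 + 4*0) + 289/4) = 28*((2 + 0) + 289/4) = 28*(2 + 289/4) = 28*(297/4) = 2079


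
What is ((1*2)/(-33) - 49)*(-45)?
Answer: 24285/11 ≈ 2207.7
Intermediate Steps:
((1*2)/(-33) - 49)*(-45) = (2*(-1/33) - 49)*(-45) = (-2/33 - 49)*(-45) = -1619/33*(-45) = 24285/11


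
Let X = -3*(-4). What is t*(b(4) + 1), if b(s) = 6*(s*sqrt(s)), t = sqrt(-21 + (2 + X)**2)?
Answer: 245*sqrt(7) ≈ 648.21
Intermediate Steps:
X = 12
t = 5*sqrt(7) (t = sqrt(-21 + (2 + 12)**2) = sqrt(-21 + 14**2) = sqrt(-21 + 196) = sqrt(175) = 5*sqrt(7) ≈ 13.229)
b(s) = 6*s**(3/2)
t*(b(4) + 1) = (5*sqrt(7))*(6*4**(3/2) + 1) = (5*sqrt(7))*(6*8 + 1) = (5*sqrt(7))*(48 + 1) = (5*sqrt(7))*49 = 245*sqrt(7)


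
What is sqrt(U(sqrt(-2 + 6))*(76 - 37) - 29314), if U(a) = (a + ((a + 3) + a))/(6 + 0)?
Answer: I*sqrt(117022)/2 ≈ 171.04*I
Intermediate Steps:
U(a) = 1/2 + a/2 (U(a) = (a + ((3 + a) + a))/6 = (a + (3 + 2*a))*(1/6) = (3 + 3*a)*(1/6) = 1/2 + a/2)
sqrt(U(sqrt(-2 + 6))*(76 - 37) - 29314) = sqrt((1/2 + sqrt(-2 + 6)/2)*(76 - 37) - 29314) = sqrt((1/2 + sqrt(4)/2)*39 - 29314) = sqrt((1/2 + (1/2)*2)*39 - 29314) = sqrt((1/2 + 1)*39 - 29314) = sqrt((3/2)*39 - 29314) = sqrt(117/2 - 29314) = sqrt(-58511/2) = I*sqrt(117022)/2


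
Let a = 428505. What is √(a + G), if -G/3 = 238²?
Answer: 7*√5277 ≈ 508.50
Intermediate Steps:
G = -169932 (G = -3*238² = -3*56644 = -169932)
√(a + G) = √(428505 - 169932) = √258573 = 7*√5277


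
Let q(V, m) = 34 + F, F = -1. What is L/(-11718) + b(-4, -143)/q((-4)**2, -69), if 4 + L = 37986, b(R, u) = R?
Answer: -30959/9207 ≈ -3.3625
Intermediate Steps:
L = 37982 (L = -4 + 37986 = 37982)
q(V, m) = 33 (q(V, m) = 34 - 1 = 33)
L/(-11718) + b(-4, -143)/q((-4)**2, -69) = 37982/(-11718) - 4/33 = 37982*(-1/11718) - 4*1/33 = -2713/837 - 4/33 = -30959/9207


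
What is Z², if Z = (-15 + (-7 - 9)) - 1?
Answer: 1024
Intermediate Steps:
Z = -32 (Z = (-15 - 16) - 1 = -31 - 1 = -32)
Z² = (-32)² = 1024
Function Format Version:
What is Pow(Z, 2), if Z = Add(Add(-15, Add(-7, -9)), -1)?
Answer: 1024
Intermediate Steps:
Z = -32 (Z = Add(Add(-15, -16), -1) = Add(-31, -1) = -32)
Pow(Z, 2) = Pow(-32, 2) = 1024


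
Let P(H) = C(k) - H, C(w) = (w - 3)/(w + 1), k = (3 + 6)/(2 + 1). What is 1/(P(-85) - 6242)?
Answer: -1/6157 ≈ -0.00016242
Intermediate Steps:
k = 3 (k = 9/3 = 9*(⅓) = 3)
C(w) = (-3 + w)/(1 + w)
P(H) = -H (P(H) = (-3 + 3)/(1 + 3) - H = 0/4 - H = (¼)*0 - H = 0 - H = -H)
1/(P(-85) - 6242) = 1/(-1*(-85) - 6242) = 1/(85 - 6242) = 1/(-6157) = -1/6157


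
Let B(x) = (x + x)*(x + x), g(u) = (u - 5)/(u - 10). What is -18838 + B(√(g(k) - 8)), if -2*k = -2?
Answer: -169814/9 ≈ -18868.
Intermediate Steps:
k = 1 (k = -½*(-2) = 1)
g(u) = (-5 + u)/(-10 + u)
B(x) = 4*x² (B(x) = (2*x)*(2*x) = 4*x²)
-18838 + B(√(g(k) - 8)) = -18838 + 4*(√((-5 + 1)/(-10 + 1) - 8))² = -18838 + 4*(√(-4/(-9) - 8))² = -18838 + 4*(√(-⅑*(-4) - 8))² = -18838 + 4*(√(4/9 - 8))² = -18838 + 4*(√(-68/9))² = -18838 + 4*(2*I*√17/3)² = -18838 + 4*(-68/9) = -18838 - 272/9 = -169814/9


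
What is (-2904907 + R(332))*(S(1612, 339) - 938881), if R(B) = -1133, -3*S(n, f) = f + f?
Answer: 2729082506280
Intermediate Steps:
S(n, f) = -2*f/3 (S(n, f) = -(f + f)/3 = -2*f/3)
(-2904907 + R(332))*(S(1612, 339) - 938881) = (-2904907 - 1133)*(-⅔*339 - 938881) = -2906040*(-226 - 938881) = -2906040*(-939107) = 2729082506280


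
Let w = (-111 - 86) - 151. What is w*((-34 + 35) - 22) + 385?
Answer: 7693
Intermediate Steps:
w = -348 (w = -197 - 151 = -348)
w*((-34 + 35) - 22) + 385 = -348*((-34 + 35) - 22) + 385 = -348*(1 - 22) + 385 = -348*(-21) + 385 = 7308 + 385 = 7693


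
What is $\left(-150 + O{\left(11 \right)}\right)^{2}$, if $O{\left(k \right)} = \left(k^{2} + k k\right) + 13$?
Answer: $11025$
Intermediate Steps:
$O{\left(k \right)} = 13 + 2 k^{2}$ ($O{\left(k \right)} = \left(k^{2} + k^{2}\right) + 13 = 2 k^{2} + 13 = 13 + 2 k^{2}$)
$\left(-150 + O{\left(11 \right)}\right)^{2} = \left(-150 + \left(13 + 2 \cdot 11^{2}\right)\right)^{2} = \left(-150 + \left(13 + 2 \cdot 121\right)\right)^{2} = \left(-150 + \left(13 + 242\right)\right)^{2} = \left(-150 + 255\right)^{2} = 105^{2} = 11025$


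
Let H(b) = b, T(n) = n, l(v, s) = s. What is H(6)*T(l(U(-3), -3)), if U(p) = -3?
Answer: -18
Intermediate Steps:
H(6)*T(l(U(-3), -3)) = 6*(-3) = -18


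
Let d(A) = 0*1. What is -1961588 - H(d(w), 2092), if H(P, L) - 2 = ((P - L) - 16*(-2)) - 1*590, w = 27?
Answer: -1958940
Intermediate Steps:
d(A) = 0
H(P, L) = -556 + P - L (H(P, L) = 2 + (((P - L) - 16*(-2)) - 1*590) = 2 + (((P - L) + 32) - 590) = 2 + ((32 + P - L) - 590) = 2 + (-558 + P - L) = -556 + P - L)
-1961588 - H(d(w), 2092) = -1961588 - (-556 + 0 - 1*2092) = -1961588 - (-556 + 0 - 2092) = -1961588 - 1*(-2648) = -1961588 + 2648 = -1958940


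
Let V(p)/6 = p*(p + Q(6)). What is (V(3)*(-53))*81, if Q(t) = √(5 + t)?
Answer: -231822 - 77274*√11 ≈ -4.8811e+5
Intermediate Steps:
V(p) = 6*p*(p + √11) (V(p) = 6*(p*(p + √(5 + 6))) = 6*(p*(p + √11)) = 6*p*(p + √11))
(V(3)*(-53))*81 = ((6*3*(3 + √11))*(-53))*81 = ((54 + 18*√11)*(-53))*81 = (-2862 - 954*√11)*81 = -231822 - 77274*√11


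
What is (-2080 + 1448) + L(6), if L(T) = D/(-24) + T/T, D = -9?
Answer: -5045/8 ≈ -630.63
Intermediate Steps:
L(T) = 11/8 (L(T) = -9/(-24) + T/T = -9*(-1/24) + 1 = 3/8 + 1 = 11/8)
(-2080 + 1448) + L(6) = (-2080 + 1448) + 11/8 = -632 + 11/8 = -5045/8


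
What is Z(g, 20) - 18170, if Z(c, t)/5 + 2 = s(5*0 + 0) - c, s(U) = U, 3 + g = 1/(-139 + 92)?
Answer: -853750/47 ≈ -18165.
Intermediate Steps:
g = -142/47 (g = -3 + 1/(-139 + 92) = -3 + 1/(-47) = -3 - 1/47 = -142/47 ≈ -3.0213)
Z(c, t) = -10 - 5*c (Z(c, t) = -10 + 5*((5*0 + 0) - c) = -10 + 5*((0 + 0) - c) = -10 + 5*(0 - c) = -10 + 5*(-c) = -10 - 5*c)
Z(g, 20) - 18170 = (-10 - 5*(-142/47)) - 18170 = (-10 + 710/47) - 18170 = 240/47 - 18170 = -853750/47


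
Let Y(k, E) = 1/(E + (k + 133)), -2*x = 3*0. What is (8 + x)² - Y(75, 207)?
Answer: 26559/415 ≈ 63.998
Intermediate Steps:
x = 0 (x = -3*0/2 = -½*0 = 0)
Y(k, E) = 1/(133 + E + k) (Y(k, E) = 1/(E + (133 + k)) = 1/(133 + E + k))
(8 + x)² - Y(75, 207) = (8 + 0)² - 1/(133 + 207 + 75) = 8² - 1/415 = 64 - 1*1/415 = 64 - 1/415 = 26559/415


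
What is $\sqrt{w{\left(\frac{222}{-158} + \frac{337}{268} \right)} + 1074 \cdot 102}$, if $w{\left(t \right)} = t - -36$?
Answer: $\frac{\sqrt{12280338646639}}{10586} \approx 331.03$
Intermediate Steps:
$w{\left(t \right)} = 36 + t$ ($w{\left(t \right)} = t + 36 = 36 + t$)
$\sqrt{w{\left(\frac{222}{-158} + \frac{337}{268} \right)} + 1074 \cdot 102} = \sqrt{\left(36 + \left(\frac{222}{-158} + \frac{337}{268}\right)\right) + 1074 \cdot 102} = \sqrt{\left(36 + \left(222 \left(- \frac{1}{158}\right) + 337 \cdot \frac{1}{268}\right)\right) + 109548} = \sqrt{\left(36 + \left(- \frac{111}{79} + \frac{337}{268}\right)\right) + 109548} = \sqrt{\left(36 - \frac{3125}{21172}\right) + 109548} = \sqrt{\frac{759067}{21172} + 109548} = \sqrt{\frac{2320109323}{21172}} = \frac{\sqrt{12280338646639}}{10586}$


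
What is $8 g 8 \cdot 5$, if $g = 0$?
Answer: $0$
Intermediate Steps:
$8 g 8 \cdot 5 = 8 \cdot 0 \cdot 8 \cdot 5 = 8 \cdot 0 \cdot 5 = 0 \cdot 5 = 0$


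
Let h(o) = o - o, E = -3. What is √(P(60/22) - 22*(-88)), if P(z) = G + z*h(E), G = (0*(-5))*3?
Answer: 44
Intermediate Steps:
h(o) = 0
G = 0 (G = 0*3 = 0)
P(z) = 0 (P(z) = 0 + z*0 = 0 + 0 = 0)
√(P(60/22) - 22*(-88)) = √(0 - 22*(-88)) = √(0 + 1936) = √1936 = 44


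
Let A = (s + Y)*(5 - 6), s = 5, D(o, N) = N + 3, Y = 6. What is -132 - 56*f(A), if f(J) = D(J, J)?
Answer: 316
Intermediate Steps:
D(o, N) = 3 + N
A = -11 (A = (5 + 6)*(5 - 6) = 11*(-1) = -11)
f(J) = 3 + J
-132 - 56*f(A) = -132 - 56*(3 - 11) = -132 - 56*(-8) = -132 + 448 = 316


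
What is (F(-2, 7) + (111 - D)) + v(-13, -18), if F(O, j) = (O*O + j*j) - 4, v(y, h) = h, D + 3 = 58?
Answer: 87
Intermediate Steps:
D = 55 (D = -3 + 58 = 55)
F(O, j) = -4 + O² + j² (F(O, j) = (O² + j²) - 4 = -4 + O² + j²)
(F(-2, 7) + (111 - D)) + v(-13, -18) = ((-4 + (-2)² + 7²) + (111 - 1*55)) - 18 = ((-4 + 4 + 49) + (111 - 55)) - 18 = (49 + 56) - 18 = 105 - 18 = 87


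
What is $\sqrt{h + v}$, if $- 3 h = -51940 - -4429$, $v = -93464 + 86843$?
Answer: $96$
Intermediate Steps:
$v = -6621$
$h = 15837$ ($h = - \frac{-51940 - -4429}{3} = - \frac{-51940 + 4429}{3} = \left(- \frac{1}{3}\right) \left(-47511\right) = 15837$)
$\sqrt{h + v} = \sqrt{15837 - 6621} = \sqrt{9216} = 96$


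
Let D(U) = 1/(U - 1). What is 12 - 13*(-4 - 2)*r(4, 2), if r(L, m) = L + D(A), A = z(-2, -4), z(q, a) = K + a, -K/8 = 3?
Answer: 9318/29 ≈ 321.31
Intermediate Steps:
K = -24 (K = -8*3 = -24)
z(q, a) = -24 + a
A = -28 (A = -24 - 4 = -28)
D(U) = 1/(-1 + U)
r(L, m) = -1/29 + L (r(L, m) = L + 1/(-1 - 28) = L + 1/(-29) = L - 1/29 = -1/29 + L)
12 - 13*(-4 - 2)*r(4, 2) = 12 - 13*(-4 - 2)*(-1/29 + 4) = 12 - (-78)*115/29 = 12 - 13*(-690/29) = 12 + 8970/29 = 9318/29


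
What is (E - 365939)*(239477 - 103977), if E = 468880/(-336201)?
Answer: -16670500856874500/336201 ≈ -4.9585e+10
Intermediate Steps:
E = -468880/336201 (E = 468880*(-1/336201) = -468880/336201 ≈ -1.3946)
(E - 365939)*(239477 - 103977) = (-468880/336201 - 365939)*(239477 - 103977) = -123029526619/336201*135500 = -16670500856874500/336201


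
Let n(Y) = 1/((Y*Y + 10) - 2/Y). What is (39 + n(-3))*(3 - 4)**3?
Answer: -2304/59 ≈ -39.051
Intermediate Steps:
n(Y) = 1/(10 + Y**2 - 2/Y) (n(Y) = 1/((Y**2 + 10) - 2/Y) = 1/((10 + Y**2) - 2/Y) = 1/(10 + Y**2 - 2/Y))
(39 + n(-3))*(3 - 4)**3 = (39 - 3/(-2 + (-3)**3 + 10*(-3)))*(3 - 4)**3 = (39 - 3/(-2 - 27 - 30))*(-1)**3 = (39 - 3/(-59))*(-1) = (39 - 3*(-1/59))*(-1) = (39 + 3/59)*(-1) = (2304/59)*(-1) = -2304/59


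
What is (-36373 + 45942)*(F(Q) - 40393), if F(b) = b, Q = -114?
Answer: -387611483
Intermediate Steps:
(-36373 + 45942)*(F(Q) - 40393) = (-36373 + 45942)*(-114 - 40393) = 9569*(-40507) = -387611483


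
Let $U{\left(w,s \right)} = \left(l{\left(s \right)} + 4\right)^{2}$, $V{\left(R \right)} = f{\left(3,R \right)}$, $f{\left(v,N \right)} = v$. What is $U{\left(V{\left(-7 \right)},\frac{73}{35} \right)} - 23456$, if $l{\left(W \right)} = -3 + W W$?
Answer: $- \frac{35155705084}{1500625} \approx -23427.0$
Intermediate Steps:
$l{\left(W \right)} = -3 + W^{2}$
$V{\left(R \right)} = 3$
$U{\left(w,s \right)} = \left(1 + s^{2}\right)^{2}$ ($U{\left(w,s \right)} = \left(\left(-3 + s^{2}\right) + 4\right)^{2} = \left(1 + s^{2}\right)^{2}$)
$U{\left(V{\left(-7 \right)},\frac{73}{35} \right)} - 23456 = \left(1 + \left(\frac{73}{35}\right)^{2}\right)^{2} - 23456 = \left(1 + \frac{5329}{1225}\right)^{2} - 23456 = \left(\frac{6554}{1225}\right)^{2} - 23456 = \frac{42954916}{1500625} - 23456 = - \frac{35155705084}{1500625}$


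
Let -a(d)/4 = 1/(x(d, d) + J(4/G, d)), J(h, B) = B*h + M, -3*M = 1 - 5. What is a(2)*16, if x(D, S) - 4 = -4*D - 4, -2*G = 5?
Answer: 240/37 ≈ 6.4865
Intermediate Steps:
M = 4/3 (M = -(1 - 5)/3 = -⅓*(-4) = 4/3 ≈ 1.3333)
G = -5/2 (G = -½*5 = -5/2 ≈ -2.5000)
x(D, S) = -4*D (x(D, S) = 4 + (-4*D - 4) = 4 + (-4 - 4*D) = -4*D)
J(h, B) = 4/3 + B*h (J(h, B) = B*h + 4/3 = 4/3 + B*h)
a(d) = -4/(4/3 - 28*d/5) (a(d) = -4/(-4*d + (4/3 + d*(4/(-5/2)))) = -4/(-4*d + (4/3 + d*(4*(-⅖)))) = -4/(-4*d + (4/3 + d*(-8/5))) = -4/(-4*d + (4/3 - 8*d/5)) = -4/(4/3 - 28*d/5))
a(2)*16 = (15/(-5 + 21*2))*16 = (15/(-5 + 42))*16 = (15/37)*16 = 240/37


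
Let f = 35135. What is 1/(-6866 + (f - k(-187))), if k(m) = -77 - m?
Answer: 1/28159 ≈ 3.5513e-5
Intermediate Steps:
1/(-6866 + (f - k(-187))) = 1/(-6866 + (35135 - (-77 - 1*(-187)))) = 1/(-6866 + (35135 - (-77 + 187))) = 1/(-6866 + (35135 - 1*110)) = 1/(-6866 + (35135 - 110)) = 1/(-6866 + 35025) = 1/28159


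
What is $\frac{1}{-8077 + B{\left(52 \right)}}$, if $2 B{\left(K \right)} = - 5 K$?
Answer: $- \frac{1}{8207} \approx -0.00012185$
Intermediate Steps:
$B{\left(K \right)} = - \frac{5 K}{2}$ ($B{\left(K \right)} = \frac{\left(-5\right) K}{2} = - \frac{5 K}{2}$)
$\frac{1}{-8077 + B{\left(52 \right)}} = \frac{1}{-8077 - 130} = \frac{1}{-8207} = - \frac{1}{8207}$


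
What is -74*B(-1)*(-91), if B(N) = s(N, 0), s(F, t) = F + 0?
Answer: -6734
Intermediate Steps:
s(F, t) = F
B(N) = N
-74*B(-1)*(-91) = -74*(-1)*(-91) = 74*(-91) = -6734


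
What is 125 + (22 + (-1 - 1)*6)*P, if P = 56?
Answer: 685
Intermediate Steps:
125 + (22 + (-1 - 1)*6)*P = 125 + (22 + (-1 - 1)*6)*56 = 125 + (22 - 2*6)*56 = 125 + (22 - 12)*56 = 125 + 10*56 = 125 + 560 = 685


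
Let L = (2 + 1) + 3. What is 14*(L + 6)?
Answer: 168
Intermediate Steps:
L = 6 (L = 3 + 3 = 6)
14*(L + 6) = 14*(6 + 6) = 14*12 = 168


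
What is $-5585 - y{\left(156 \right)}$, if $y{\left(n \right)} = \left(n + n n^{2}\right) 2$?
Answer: $-7598729$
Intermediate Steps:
$y{\left(n \right)} = 2 n + 2 n^{3}$ ($y{\left(n \right)} = \left(n + n^{3}\right) 2 = 2 n + 2 n^{3}$)
$-5585 - y{\left(156 \right)} = -5585 - 2 \cdot 156 \left(1 + 156^{2}\right) = -5585 - 2 \cdot 156 \left(1 + 24336\right) = -5585 - 2 \cdot 156 \cdot 24337 = -5585 - 7593144 = -7598729$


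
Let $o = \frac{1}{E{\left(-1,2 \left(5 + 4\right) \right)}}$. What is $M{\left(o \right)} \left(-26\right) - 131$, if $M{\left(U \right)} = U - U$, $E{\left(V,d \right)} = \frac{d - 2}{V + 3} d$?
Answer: $-131$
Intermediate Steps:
$E{\left(V,d \right)} = \frac{d \left(-2 + d\right)}{3 + V}$ ($E{\left(V,d \right)} = \frac{-2 + d}{3 + V} d = \frac{d \left(-2 + d\right)}{3 + V}$)
$o = \frac{1}{144}$ ($o = \frac{1}{2 \left(5 + 4\right) \frac{1}{3 - 1} \left(-2 + 2 \left(5 + 4\right)\right)} = \frac{1}{2 \cdot 9 \cdot \frac{1}{2} \left(-2 + 2 \cdot 9\right)} = \frac{1}{18 \cdot \frac{1}{2} \left(-2 + 18\right)} = \frac{1}{18 \cdot \frac{1}{2} \cdot 16} = \frac{1}{144} \approx 0.0069444$)
$M{\left(U \right)} = 0$
$M{\left(o \right)} \left(-26\right) - 131 = 0 \left(-26\right) - 131 = 0 - 131 = -131$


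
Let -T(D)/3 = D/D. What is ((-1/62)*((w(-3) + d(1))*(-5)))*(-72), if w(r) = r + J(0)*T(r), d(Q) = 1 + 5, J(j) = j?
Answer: -540/31 ≈ -17.419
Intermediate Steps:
T(D) = -3 (T(D) = -3*D/D = -3*1 = -3)
d(Q) = 6
w(r) = r (w(r) = r + 0*(-3) = r + 0 = r)
((-1/62)*((w(-3) + d(1))*(-5)))*(-72) = ((-1/62)*((-3 + 6)*(-5)))*(-72) = ((-1*1/62)*(3*(-5)))*(-72) = -1/62*(-15)*(-72) = (15/62)*(-72) = -540/31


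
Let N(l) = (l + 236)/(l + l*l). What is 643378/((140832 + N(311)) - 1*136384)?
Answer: 62428254096/431598883 ≈ 144.64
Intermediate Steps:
N(l) = (236 + l)/(l + l²)
643378/((140832 + N(311)) - 1*136384) = 643378/((140832 + (236 + 311)/(311*(1 + 311))) - 1*136384) = 643378/((140832 + (1/311)*547/312) - 136384) = 643378/((140832 + (1/311)*(1/312)*547) - 136384) = 643378/((140832 + 547/97032) - 136384) = 643378/(13665211171/97032 - 136384) = 643378/(431598883/97032) = 643378*(97032/431598883) = 62428254096/431598883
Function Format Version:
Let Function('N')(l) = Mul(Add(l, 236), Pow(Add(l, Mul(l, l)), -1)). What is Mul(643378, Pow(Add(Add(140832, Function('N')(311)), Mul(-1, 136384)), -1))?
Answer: Rational(62428254096, 431598883) ≈ 144.64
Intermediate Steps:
Function('N')(l) = Mul(Pow(Add(l, Pow(l, 2)), -1), Add(236, l)) (Function('N')(l) = Mul(Add(236, l), Pow(Add(l, Pow(l, 2)), -1)) = Mul(Pow(Add(l, Pow(l, 2)), -1), Add(236, l)))
Mul(643378, Pow(Add(Add(140832, Function('N')(311)), Mul(-1, 136384)), -1)) = Mul(643378, Pow(Add(Add(140832, Mul(Pow(311, -1), Pow(Add(1, 311), -1), Add(236, 311))), Mul(-1, 136384)), -1)) = Mul(643378, Pow(Add(Add(140832, Mul(Rational(1, 311), Pow(312, -1), 547)), -136384), -1)) = Mul(643378, Pow(Add(Add(140832, Mul(Rational(1, 311), Rational(1, 312), 547)), -136384), -1)) = Mul(643378, Pow(Add(Add(140832, Rational(547, 97032)), -136384), -1)) = Mul(643378, Pow(Add(Rational(13665211171, 97032), -136384), -1)) = Mul(643378, Pow(Rational(431598883, 97032), -1)) = Mul(643378, Rational(97032, 431598883)) = Rational(62428254096, 431598883)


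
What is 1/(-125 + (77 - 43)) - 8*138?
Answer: -100465/91 ≈ -1104.0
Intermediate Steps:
1/(-125 + (77 - 43)) - 8*138 = 1/(-125 + 34) - 1104 = 1/(-91) - 1104 = -1/91 - 1104 = -100465/91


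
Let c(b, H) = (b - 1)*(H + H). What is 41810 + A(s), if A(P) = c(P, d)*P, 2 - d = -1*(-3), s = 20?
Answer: 41050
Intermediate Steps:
d = -1 (d = 2 - (-1)*(-3) = 2 - 1*3 = 2 - 3 = -1)
c(b, H) = 2*H*(-1 + b) (c(b, H) = (-1 + b)*(2*H) = 2*H*(-1 + b))
A(P) = P*(2 - 2*P) (A(P) = (2*(-1)*(-1 + P))*P = (2 - 2*P)*P = P*(2 - 2*P))
41810 + A(s) = 41810 + 2*20*(1 - 1*20) = 41810 + 2*20*(1 - 20) = 41810 + 2*20*(-19) = 41810 - 760 = 41050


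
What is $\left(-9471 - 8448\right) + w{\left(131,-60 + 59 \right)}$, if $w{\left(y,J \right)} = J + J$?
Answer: $-17921$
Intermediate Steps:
$w{\left(y,J \right)} = 2 J$
$\left(-9471 - 8448\right) + w{\left(131,-60 + 59 \right)} = \left(-9471 - 8448\right) + 2 \left(-60 + 59\right) = -17919 + 2 \left(-1\right) = -17919 - 2 = -17921$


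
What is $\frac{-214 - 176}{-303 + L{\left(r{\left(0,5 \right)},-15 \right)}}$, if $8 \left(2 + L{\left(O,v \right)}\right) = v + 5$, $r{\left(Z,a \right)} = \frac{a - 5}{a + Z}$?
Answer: $\frac{312}{245} \approx 1.2735$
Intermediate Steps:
$r{\left(Z,a \right)} = \frac{-5 + a}{Z + a}$
$L{\left(O,v \right)} = - \frac{11}{8} + \frac{v}{8}$ ($L{\left(O,v \right)} = -2 + \frac{v + 5}{8} = -2 + \frac{5 + v}{8} = -2 + \left(\frac{5}{8} + \frac{v}{8}\right) = - \frac{11}{8} + \frac{v}{8}$)
$\frac{-214 - 176}{-303 + L{\left(r{\left(0,5 \right)},-15 \right)}} = \frac{-214 - 176}{-303 + \left(- \frac{11}{8} + \frac{1}{8} \left(-15\right)\right)} = - \frac{390}{-303 - \frac{13}{4}} = - \frac{390}{- \frac{1225}{4}} = \left(-390\right) \left(- \frac{4}{1225}\right) = \frac{312}{245}$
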